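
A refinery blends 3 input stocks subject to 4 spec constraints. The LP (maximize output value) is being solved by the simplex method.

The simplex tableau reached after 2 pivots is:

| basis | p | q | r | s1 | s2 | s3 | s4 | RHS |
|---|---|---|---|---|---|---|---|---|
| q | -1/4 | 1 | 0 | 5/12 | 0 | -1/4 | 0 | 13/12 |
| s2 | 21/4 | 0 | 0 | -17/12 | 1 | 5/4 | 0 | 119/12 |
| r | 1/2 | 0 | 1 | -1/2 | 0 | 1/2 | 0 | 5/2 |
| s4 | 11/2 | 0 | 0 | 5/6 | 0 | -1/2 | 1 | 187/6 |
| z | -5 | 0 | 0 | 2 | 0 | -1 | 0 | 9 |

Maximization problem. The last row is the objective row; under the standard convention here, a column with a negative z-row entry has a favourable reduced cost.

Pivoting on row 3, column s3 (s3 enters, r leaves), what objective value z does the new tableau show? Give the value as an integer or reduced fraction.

Minimum ratio for s3: (5/2)/(1/2) = 5.
z changes by −(z-row coeff of s3)·ratio = −(-1)·5 = 5.
New z = 9 + 5 = 14.

14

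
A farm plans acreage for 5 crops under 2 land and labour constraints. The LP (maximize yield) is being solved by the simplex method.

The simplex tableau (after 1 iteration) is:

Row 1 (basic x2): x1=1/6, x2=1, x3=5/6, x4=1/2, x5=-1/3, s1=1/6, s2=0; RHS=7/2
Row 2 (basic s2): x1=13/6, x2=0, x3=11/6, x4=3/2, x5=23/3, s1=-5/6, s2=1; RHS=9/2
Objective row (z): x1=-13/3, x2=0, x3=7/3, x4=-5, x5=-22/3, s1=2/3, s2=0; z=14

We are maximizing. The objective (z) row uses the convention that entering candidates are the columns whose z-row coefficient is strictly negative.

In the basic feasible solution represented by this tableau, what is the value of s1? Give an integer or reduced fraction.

s1 is nonbasic (not in the basis column), so its value in the current BFS is 0.

0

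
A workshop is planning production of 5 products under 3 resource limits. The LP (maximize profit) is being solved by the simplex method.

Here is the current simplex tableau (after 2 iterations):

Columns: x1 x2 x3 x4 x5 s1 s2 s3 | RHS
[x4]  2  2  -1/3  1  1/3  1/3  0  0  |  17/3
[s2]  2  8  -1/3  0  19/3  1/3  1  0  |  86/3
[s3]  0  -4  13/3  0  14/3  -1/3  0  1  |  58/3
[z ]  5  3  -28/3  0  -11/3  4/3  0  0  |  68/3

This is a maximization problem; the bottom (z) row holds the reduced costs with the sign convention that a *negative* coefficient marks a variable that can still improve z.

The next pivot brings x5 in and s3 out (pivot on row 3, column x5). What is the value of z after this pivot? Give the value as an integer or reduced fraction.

Minimum ratio for x5: (58/3)/(14/3) = 29/7.
z changes by −(z-row coeff of x5)·ratio = −(-11/3)·(29/7) = 319/21.
New z = 68/3 + (319/21) = 265/7.

265/7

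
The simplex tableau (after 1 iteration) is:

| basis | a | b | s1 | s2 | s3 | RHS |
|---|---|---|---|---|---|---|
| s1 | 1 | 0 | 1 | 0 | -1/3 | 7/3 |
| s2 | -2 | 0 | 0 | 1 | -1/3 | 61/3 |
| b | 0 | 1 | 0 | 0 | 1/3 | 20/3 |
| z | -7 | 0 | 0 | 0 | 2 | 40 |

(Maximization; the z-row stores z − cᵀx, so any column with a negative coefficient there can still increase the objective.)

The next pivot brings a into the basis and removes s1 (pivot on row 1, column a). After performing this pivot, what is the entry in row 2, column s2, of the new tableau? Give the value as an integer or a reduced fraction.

Pivot element is row 1, column a: 1.
Normalize row 1: new (row 1, s2) = 0/1 = 0.
row 2 ← row 2 − (-2)·(new row 1): 1 − (-2)·0 = 1.

1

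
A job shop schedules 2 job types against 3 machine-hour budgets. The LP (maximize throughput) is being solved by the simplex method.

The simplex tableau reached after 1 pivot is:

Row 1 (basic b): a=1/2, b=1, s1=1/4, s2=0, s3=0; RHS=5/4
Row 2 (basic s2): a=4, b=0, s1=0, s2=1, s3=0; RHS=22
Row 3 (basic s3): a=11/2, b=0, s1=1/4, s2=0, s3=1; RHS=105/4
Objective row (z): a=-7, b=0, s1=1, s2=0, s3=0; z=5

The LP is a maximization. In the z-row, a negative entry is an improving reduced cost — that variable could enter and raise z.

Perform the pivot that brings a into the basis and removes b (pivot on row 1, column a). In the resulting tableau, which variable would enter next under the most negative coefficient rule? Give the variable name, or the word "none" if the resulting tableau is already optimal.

none

Pivot element 1/2. New z-row = old z-row − (-7)·(row 1/(1/2)).
Updated z-row coefficients: a: 0, b: 14, s1: 9/2, s2: 0, s3: 0.
No coefficient is strictly negative; the tableau after this pivot is optimal.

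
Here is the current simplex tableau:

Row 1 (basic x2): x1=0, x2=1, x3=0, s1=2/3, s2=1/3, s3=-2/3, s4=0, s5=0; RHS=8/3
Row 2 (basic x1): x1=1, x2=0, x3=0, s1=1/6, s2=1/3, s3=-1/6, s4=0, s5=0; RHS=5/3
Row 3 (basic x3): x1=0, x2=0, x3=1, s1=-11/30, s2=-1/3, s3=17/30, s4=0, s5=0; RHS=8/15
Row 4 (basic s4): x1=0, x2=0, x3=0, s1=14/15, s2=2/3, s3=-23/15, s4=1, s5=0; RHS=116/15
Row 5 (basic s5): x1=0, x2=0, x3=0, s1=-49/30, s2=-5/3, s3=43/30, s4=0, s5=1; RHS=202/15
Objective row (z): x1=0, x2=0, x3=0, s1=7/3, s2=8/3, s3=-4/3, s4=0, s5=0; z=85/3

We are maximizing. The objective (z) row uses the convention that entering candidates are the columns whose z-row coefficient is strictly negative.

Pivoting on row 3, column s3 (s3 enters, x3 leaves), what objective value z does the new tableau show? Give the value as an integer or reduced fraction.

Minimum ratio for s3: (8/15)/(17/30) = 16/17.
z changes by −(z-row coeff of s3)·ratio = −(-4/3)·(16/17) = 64/51.
New z = 85/3 + (64/51) = 503/17.

503/17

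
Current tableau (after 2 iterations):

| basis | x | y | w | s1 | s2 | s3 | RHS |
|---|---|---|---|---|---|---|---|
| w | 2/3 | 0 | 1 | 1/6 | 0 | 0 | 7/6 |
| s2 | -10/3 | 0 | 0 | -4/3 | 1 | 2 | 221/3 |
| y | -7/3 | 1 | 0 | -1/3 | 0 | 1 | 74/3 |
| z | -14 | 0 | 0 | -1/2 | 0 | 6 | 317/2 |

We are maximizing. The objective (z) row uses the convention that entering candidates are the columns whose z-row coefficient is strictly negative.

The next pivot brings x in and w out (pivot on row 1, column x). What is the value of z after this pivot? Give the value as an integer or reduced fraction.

183

Minimum ratio for x: (7/6)/(2/3) = 7/4.
z changes by −(z-row coeff of x)·ratio = −(-14)·(7/4) = 49/2.
New z = 317/2 + (49/2) = 183.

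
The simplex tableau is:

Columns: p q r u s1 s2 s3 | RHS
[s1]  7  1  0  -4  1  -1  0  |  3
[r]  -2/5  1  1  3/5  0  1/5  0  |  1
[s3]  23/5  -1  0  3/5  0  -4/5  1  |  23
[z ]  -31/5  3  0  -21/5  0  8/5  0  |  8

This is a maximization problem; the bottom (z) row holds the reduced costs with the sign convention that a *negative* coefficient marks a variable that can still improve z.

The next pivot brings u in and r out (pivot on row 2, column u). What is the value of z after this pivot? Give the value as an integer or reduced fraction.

15

Minimum ratio for u: 1/(3/5) = 5/3.
z changes by −(z-row coeff of u)·ratio = −(-21/5)·(5/3) = 7.
New z = 8 + 7 = 15.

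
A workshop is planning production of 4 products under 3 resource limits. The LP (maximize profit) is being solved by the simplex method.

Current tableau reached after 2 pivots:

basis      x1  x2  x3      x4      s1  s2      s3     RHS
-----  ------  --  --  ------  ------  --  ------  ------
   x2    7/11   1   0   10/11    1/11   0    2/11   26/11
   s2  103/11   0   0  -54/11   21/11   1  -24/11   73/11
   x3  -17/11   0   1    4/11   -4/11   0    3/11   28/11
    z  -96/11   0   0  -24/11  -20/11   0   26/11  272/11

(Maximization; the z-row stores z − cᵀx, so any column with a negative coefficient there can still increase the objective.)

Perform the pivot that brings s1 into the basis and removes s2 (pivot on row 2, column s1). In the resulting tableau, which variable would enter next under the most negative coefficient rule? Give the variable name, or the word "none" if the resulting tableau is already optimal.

x4

Pivot element 21/11. New z-row = old z-row − (-20/11)·(row 2/(21/11)).
Updated z-row coefficients: x1: 4/21, x2: 0, x3: 0, x4: -48/7, s1: 0, s2: 20/21, s3: 2/7.
The most negative is -48/7 in column x4, so x4 would enter next.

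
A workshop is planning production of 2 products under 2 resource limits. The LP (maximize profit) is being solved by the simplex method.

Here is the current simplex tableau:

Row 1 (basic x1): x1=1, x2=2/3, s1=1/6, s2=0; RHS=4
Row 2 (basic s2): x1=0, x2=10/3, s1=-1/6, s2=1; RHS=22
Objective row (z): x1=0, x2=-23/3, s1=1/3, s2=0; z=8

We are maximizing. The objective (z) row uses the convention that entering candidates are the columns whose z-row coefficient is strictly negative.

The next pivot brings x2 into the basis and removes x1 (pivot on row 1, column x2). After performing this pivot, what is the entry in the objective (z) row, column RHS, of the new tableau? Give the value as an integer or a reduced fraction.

Pivot element is row 1, column x2: 2/3.
Normalize row 1: new (row 1, RHS) = 4/(2/3) = 6.
z-row ← z-row − (-23/3)·(new row 1): 8 − (-23/3)·6 = 54.

54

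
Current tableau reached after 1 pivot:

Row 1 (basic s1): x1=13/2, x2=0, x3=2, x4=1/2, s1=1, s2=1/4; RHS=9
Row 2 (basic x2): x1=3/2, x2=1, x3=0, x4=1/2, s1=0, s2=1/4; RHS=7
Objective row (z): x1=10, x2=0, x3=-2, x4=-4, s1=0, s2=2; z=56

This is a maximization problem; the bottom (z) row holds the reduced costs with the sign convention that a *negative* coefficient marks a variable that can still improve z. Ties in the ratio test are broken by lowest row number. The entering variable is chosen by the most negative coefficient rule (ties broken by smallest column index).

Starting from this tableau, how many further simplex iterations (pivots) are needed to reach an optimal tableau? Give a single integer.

pivot: x4 in, x2 out → z = 112
pivot: x3 in, s1 out → z = 114
No improving column remains; optimal.

2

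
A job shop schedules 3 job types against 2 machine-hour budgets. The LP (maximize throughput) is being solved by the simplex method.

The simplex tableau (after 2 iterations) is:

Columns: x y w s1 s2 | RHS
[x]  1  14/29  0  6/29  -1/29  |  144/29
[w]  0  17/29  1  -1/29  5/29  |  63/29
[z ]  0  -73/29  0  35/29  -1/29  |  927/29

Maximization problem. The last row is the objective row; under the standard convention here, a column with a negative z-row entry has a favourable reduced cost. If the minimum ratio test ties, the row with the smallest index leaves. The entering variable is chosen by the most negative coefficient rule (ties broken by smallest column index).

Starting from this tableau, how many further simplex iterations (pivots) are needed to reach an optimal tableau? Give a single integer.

pivot: y in, w out → z = 702/17
No improving column remains; optimal.

1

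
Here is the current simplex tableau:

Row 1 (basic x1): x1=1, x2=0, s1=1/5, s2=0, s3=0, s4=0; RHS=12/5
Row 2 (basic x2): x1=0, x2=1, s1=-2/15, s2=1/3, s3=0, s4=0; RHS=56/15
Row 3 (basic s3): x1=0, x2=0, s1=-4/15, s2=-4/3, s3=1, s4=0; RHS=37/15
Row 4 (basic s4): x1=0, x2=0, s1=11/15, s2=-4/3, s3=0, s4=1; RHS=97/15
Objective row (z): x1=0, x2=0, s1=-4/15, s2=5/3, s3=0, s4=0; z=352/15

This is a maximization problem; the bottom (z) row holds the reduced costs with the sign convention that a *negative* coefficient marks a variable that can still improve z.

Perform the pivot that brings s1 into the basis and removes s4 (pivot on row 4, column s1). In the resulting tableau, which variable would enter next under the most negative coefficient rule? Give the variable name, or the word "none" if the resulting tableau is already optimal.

Pivot element 11/15. New z-row = old z-row − (-4/15)·(row 4/(11/15)).
Updated z-row coefficients: x1: 0, x2: 0, s1: 0, s2: 13/11, s3: 0, s4: 4/11.
No coefficient is strictly negative; the tableau after this pivot is optimal.

none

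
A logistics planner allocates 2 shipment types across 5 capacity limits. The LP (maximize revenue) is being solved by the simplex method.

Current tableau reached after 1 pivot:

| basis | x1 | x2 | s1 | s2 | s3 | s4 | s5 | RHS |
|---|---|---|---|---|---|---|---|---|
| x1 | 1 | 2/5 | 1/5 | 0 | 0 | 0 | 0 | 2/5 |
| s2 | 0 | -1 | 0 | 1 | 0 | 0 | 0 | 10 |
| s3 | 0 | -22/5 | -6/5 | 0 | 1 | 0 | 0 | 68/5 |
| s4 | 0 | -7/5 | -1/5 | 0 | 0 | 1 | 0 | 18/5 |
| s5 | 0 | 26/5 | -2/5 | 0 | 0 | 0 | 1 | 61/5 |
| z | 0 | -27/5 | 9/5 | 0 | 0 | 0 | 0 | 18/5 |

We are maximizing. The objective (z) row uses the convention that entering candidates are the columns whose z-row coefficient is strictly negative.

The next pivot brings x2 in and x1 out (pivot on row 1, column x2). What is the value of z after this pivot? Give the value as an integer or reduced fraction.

9

Minimum ratio for x2: (2/5)/(2/5) = 1.
z changes by −(z-row coeff of x2)·ratio = −(-27/5)·1 = 27/5.
New z = 18/5 + (27/5) = 9.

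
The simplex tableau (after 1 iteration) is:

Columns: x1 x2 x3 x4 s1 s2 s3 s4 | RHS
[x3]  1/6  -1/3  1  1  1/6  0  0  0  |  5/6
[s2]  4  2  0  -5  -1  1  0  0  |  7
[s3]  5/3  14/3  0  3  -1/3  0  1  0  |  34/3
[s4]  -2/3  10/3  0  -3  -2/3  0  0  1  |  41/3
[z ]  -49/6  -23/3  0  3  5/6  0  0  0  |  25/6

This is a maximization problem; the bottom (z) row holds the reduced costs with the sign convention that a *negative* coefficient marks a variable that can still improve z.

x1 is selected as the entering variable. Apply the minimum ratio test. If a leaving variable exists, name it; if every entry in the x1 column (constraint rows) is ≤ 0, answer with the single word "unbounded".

s2

Ratios: row 1 (x3): (5/6)/(1/6) = 5; row 2 (s2): 7/4 = 7/4; row 3 (s3): (34/3)/(5/3) = 34/5; row 4 (s4): entry -2/3 ≤ 0, skip.
Minimum ratio is in the s2 row, so s2 leaves.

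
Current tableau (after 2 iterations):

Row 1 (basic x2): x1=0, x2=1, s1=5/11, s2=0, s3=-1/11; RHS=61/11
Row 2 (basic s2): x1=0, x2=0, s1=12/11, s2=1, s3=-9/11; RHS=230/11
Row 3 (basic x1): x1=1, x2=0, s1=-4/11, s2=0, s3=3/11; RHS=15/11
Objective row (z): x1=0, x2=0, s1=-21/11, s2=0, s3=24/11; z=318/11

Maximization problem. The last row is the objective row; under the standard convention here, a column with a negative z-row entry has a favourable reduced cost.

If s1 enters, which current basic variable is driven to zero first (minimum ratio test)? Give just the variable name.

x2

Ratios: row 1 (x2): (61/11)/(5/11) = 61/5; row 2 (s2): (230/11)/(12/11) = 115/6; row 3 (x1): entry -4/11 ≤ 0, skip.
Minimum ratio 61/5 is in the x2 row, so x2 leaves.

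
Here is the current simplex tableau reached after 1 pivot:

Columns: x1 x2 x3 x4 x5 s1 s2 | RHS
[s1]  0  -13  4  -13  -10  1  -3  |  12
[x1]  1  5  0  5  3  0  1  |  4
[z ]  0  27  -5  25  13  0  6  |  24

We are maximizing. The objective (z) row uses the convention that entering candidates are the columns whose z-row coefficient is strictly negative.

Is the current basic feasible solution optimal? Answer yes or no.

Column x3 has objective-row coefficient -5, which is negative; an improving pivot exists, so not yet optimal.

no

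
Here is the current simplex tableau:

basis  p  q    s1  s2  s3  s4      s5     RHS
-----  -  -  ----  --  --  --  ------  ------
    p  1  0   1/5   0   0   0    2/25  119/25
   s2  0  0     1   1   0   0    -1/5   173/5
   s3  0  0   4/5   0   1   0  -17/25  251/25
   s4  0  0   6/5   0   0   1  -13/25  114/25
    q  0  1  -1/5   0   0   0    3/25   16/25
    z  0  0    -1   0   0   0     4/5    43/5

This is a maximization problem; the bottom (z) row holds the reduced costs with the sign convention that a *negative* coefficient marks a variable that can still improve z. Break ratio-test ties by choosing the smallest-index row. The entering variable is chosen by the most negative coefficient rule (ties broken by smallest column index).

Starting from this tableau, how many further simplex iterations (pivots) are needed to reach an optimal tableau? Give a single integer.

1

pivot: s1 in, s4 out → z = 62/5
No improving column remains; optimal.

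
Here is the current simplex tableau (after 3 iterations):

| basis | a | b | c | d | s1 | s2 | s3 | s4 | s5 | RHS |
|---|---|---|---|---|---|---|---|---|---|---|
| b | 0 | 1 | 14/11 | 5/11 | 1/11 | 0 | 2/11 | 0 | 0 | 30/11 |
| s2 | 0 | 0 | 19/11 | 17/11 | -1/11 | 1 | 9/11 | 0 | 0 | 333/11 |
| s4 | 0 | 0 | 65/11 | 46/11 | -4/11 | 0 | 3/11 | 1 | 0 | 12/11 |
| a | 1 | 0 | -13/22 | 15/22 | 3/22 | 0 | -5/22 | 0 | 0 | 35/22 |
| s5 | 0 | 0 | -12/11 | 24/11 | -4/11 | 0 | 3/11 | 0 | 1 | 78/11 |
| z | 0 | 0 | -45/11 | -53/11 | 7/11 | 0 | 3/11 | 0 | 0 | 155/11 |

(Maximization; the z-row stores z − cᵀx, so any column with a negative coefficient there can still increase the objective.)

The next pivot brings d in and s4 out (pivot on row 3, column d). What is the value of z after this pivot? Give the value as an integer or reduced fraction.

Minimum ratio for d: (12/11)/(46/11) = 6/23.
z changes by −(z-row coeff of d)·ratio = −(-53/11)·(6/23) = 318/253.
New z = 155/11 + (318/253) = 353/23.

353/23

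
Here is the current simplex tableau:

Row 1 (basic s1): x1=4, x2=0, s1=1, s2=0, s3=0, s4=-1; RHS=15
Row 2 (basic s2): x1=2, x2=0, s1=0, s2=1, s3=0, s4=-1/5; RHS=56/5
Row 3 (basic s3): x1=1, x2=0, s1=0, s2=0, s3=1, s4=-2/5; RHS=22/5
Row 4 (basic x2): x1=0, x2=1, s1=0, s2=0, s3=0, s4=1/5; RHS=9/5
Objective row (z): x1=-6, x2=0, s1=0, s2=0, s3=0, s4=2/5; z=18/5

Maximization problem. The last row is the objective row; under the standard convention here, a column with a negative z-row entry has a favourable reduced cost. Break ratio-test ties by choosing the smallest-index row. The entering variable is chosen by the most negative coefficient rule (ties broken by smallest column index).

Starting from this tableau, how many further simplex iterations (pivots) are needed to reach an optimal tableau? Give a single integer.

pivot: x1 in, s1 out → z = 261/10
pivot: s4 in, x2 out → z = 36
No improving column remains; optimal.

2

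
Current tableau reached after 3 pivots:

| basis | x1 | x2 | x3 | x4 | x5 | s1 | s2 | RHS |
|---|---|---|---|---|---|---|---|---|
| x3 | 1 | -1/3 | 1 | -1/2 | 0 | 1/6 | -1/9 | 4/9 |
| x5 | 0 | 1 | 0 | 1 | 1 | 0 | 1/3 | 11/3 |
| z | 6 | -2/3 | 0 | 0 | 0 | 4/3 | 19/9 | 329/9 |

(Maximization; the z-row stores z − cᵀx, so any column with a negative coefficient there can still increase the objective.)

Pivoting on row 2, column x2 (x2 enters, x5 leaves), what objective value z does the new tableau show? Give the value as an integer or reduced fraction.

Minimum ratio for x2: (11/3)/1 = 11/3.
z changes by −(z-row coeff of x2)·ratio = −(-2/3)·(11/3) = 22/9.
New z = 329/9 + (22/9) = 39.

39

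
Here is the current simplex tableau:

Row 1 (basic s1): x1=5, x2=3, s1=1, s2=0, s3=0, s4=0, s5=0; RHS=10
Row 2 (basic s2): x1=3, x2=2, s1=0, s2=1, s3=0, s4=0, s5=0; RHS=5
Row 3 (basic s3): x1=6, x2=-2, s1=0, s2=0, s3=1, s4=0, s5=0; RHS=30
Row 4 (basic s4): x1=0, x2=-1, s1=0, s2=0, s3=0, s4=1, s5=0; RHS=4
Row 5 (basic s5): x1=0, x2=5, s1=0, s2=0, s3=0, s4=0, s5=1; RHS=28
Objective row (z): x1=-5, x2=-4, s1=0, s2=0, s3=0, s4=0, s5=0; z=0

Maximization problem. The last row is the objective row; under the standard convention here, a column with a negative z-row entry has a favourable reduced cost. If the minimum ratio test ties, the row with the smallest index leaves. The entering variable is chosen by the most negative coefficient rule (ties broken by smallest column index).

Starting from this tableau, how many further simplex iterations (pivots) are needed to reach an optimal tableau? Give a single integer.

pivot: x1 in, s2 out → z = 25/3
pivot: x2 in, x1 out → z = 10
No improving column remains; optimal.

2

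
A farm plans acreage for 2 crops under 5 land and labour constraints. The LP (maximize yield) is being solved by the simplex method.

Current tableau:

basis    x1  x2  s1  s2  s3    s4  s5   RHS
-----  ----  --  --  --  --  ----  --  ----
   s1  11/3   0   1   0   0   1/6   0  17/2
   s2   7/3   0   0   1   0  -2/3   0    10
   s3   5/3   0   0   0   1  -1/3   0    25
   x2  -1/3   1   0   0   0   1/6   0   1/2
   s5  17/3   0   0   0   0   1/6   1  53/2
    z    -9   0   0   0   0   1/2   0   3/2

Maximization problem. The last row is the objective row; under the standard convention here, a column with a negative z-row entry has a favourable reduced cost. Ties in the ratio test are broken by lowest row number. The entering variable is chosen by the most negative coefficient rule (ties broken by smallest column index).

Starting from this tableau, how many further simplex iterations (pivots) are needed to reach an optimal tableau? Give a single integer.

1

pivot: x1 in, s1 out → z = 246/11
No improving column remains; optimal.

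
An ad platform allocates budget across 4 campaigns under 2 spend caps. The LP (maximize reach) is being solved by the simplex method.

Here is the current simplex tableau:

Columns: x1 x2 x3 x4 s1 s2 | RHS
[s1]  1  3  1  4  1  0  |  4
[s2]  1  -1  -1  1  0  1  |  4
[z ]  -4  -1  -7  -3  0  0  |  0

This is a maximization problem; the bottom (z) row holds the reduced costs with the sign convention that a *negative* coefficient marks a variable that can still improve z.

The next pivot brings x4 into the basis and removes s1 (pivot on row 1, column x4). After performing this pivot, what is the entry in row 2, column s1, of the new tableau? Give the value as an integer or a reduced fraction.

Pivot element is row 1, column x4: 4.
Normalize row 1: new (row 1, s1) = 1/4 = 1/4.
row 2 ← row 2 − 1·(new row 1): 0 − 1·(1/4) = -1/4.

-1/4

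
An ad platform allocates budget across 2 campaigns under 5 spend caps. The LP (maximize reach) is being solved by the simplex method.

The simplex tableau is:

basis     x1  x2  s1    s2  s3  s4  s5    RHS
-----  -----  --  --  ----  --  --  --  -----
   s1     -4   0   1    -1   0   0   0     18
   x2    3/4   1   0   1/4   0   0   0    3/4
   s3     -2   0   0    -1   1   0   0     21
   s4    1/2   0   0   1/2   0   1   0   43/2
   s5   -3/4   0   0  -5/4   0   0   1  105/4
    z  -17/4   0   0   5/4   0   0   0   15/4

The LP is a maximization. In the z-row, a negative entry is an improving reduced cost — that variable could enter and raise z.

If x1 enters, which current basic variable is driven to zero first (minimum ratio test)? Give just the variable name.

Ratios: row 1 (s1): entry -4 ≤ 0, skip; row 2 (x2): (3/4)/(3/4) = 1; row 3 (s3): entry -2 ≤ 0, skip; row 4 (s4): (43/2)/(1/2) = 43; row 5 (s5): entry -3/4 ≤ 0, skip.
Minimum ratio 1 is in the x2 row, so x2 leaves.

x2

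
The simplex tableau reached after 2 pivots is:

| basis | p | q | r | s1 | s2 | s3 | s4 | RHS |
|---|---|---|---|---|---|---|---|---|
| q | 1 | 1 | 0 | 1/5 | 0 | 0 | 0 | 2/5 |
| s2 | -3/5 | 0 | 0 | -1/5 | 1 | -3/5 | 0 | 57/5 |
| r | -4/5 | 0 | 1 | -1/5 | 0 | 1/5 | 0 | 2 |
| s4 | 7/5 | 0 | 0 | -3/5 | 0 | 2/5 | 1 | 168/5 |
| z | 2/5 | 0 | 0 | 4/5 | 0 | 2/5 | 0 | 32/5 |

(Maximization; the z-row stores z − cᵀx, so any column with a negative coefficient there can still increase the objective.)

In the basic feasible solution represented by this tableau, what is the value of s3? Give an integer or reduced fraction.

s3 is nonbasic (not in the basis column), so its value in the current BFS is 0.

0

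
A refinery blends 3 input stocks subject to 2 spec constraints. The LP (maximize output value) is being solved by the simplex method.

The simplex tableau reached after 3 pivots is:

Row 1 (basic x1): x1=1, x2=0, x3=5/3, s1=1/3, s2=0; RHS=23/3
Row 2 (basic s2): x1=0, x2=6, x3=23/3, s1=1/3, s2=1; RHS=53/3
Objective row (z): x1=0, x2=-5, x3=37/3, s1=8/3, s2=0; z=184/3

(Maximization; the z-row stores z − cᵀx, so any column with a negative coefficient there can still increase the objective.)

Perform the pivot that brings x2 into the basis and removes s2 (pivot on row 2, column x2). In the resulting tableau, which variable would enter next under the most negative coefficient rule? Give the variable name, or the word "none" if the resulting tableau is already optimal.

Pivot element 6. New z-row = old z-row − (-5)·(row 2/6).
Updated z-row coefficients: x1: 0, x2: 0, x3: 337/18, s1: 53/18, s2: 5/6.
No coefficient is strictly negative; the tableau after this pivot is optimal.

none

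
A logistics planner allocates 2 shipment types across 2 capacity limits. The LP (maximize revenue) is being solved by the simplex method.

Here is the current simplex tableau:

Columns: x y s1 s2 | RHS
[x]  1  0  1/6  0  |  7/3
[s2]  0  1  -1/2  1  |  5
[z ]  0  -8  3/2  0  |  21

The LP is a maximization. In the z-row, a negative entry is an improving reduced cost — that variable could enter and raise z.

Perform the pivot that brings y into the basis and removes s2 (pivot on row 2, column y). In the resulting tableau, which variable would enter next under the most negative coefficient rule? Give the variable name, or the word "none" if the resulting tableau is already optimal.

Pivot element 1. New z-row = old z-row − (-8)·(row 2/1).
Updated z-row coefficients: x: 0, y: 0, s1: -5/2, s2: 8.
The most negative is -5/2 in column s1, so s1 would enter next.

s1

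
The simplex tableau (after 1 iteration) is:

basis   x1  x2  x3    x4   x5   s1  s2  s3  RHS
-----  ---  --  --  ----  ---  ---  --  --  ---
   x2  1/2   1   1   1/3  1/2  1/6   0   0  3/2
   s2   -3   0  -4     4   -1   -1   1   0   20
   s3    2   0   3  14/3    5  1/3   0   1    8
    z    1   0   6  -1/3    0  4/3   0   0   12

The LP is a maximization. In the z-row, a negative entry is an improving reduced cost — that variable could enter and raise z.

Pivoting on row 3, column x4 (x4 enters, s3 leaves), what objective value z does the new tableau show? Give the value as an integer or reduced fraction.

Minimum ratio for x4: 8/(14/3) = 12/7.
z changes by −(z-row coeff of x4)·ratio = −(-1/3)·(12/7) = 4/7.
New z = 12 + (4/7) = 88/7.

88/7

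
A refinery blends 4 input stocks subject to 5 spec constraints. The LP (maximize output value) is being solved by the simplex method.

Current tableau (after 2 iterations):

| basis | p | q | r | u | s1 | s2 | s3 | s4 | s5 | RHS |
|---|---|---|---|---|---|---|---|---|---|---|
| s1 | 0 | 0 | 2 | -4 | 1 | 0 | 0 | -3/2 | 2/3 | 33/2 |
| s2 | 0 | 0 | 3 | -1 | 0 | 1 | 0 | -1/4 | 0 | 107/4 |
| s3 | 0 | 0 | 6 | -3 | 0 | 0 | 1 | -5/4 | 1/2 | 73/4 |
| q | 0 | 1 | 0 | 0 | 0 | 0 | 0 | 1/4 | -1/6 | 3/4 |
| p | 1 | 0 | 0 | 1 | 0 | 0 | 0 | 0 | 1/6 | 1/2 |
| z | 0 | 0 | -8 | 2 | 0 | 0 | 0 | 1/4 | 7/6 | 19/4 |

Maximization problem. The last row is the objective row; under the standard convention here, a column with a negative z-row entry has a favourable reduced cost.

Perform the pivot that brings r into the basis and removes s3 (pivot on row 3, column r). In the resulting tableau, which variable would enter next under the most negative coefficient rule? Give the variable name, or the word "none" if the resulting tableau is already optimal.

u

Pivot element 6. New z-row = old z-row − (-8)·(row 3/6).
Updated z-row coefficients: p: 0, q: 0, r: 0, u: -2, s1: 0, s2: 0, s3: 4/3, s4: -17/12, s5: 11/6.
The most negative is -2 in column u, so u would enter next.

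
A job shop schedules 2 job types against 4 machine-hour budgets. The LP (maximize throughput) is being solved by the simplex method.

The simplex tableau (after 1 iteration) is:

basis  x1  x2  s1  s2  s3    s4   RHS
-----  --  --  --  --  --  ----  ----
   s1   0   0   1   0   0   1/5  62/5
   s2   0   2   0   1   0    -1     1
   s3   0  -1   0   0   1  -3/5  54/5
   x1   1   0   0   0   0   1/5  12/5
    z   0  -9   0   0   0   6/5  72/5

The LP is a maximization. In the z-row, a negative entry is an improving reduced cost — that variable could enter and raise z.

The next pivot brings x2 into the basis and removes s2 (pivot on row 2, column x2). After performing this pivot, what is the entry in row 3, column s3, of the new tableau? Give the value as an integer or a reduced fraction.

Pivot element is row 2, column x2: 2.
Normalize row 2: new (row 2, s3) = 0/2 = 0.
row 3 ← row 3 − (-1)·(new row 2): 1 − (-1)·0 = 1.

1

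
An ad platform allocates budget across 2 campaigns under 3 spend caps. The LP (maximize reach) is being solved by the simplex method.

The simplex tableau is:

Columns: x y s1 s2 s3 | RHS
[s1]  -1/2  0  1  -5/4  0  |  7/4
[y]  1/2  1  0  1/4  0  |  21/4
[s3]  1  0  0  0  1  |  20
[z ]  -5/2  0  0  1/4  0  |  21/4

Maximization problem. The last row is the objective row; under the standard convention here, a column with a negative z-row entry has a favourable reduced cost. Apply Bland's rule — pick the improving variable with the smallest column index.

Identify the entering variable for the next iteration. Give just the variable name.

x

Objective-row coefficients: x: -5/2, y: 0, s1: 0, s2: 1/4, s3: 0.
Improving columns: x. Bland's rule picks the smallest column index → x.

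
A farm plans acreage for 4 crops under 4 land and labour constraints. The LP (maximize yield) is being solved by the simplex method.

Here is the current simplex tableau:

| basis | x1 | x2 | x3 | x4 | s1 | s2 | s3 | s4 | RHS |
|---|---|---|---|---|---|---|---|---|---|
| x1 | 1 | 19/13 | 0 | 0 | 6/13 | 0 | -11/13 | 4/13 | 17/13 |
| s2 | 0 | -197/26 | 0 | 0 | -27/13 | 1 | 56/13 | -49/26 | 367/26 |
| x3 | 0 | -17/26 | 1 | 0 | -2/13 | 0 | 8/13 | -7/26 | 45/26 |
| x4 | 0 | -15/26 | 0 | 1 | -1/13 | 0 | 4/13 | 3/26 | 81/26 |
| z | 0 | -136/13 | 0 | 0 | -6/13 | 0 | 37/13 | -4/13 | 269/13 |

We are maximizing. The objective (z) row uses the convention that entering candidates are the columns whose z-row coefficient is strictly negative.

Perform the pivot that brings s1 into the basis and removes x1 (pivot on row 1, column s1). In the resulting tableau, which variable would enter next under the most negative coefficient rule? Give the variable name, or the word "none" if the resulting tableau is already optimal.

Pivot element 6/13. New z-row = old z-row − (-6/13)·(row 1/(6/13)).
Updated z-row coefficients: x1: 1, x2: -9, x3: 0, x4: 0, s1: 0, s2: 0, s3: 2, s4: 0.
The most negative is -9 in column x2, so x2 would enter next.

x2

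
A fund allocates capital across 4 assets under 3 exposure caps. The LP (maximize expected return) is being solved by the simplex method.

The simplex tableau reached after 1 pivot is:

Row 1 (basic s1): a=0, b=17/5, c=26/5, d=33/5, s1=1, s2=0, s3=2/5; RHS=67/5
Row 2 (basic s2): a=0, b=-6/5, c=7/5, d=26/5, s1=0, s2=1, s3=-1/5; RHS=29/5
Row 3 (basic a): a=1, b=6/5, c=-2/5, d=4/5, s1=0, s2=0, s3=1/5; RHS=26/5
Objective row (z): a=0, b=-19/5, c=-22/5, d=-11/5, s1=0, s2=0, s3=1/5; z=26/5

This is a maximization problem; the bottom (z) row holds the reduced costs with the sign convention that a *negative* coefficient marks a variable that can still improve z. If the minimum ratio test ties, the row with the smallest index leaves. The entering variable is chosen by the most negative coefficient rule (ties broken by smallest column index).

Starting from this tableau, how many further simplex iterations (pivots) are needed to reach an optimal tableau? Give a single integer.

2

pivot: c in, s1 out → z = 215/13
pivot: b in, c out → z = 343/17
No improving column remains; optimal.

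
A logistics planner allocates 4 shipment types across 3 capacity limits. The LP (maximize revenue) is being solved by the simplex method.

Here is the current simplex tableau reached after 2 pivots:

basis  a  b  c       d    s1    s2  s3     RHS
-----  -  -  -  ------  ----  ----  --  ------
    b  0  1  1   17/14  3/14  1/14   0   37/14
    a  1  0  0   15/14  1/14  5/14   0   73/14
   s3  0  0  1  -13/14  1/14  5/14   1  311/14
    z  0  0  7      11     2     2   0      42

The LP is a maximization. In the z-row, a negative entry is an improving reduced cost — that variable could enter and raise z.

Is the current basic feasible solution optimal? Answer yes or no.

No objective-row coefficient is strictly negative, so no entering variable exists; the tableau is optimal.

yes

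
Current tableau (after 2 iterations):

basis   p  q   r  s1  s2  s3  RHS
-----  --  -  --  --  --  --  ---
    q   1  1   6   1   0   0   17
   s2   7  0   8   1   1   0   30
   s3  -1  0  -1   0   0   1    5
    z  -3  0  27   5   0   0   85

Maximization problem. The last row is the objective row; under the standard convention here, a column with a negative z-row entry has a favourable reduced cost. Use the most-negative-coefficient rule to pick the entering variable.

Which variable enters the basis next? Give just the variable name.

Objective-row coefficients: p: -3, q: 0, r: 27, s1: 5, s2: 0, s3: 0.
The most negative is -3 in column p, so p enters.

p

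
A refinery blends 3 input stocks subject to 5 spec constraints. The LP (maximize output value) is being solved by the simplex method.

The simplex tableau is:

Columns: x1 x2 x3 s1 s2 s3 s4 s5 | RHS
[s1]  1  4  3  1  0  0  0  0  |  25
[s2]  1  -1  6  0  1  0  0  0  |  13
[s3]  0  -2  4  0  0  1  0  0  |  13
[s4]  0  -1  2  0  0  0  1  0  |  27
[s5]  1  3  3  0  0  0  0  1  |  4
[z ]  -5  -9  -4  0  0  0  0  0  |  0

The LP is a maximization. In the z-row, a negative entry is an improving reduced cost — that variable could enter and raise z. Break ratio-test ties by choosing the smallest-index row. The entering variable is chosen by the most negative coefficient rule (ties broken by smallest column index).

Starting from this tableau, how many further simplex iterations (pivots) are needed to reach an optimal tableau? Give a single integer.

pivot: x2 in, s5 out → z = 12
pivot: x1 in, x2 out → z = 20
No improving column remains; optimal.

2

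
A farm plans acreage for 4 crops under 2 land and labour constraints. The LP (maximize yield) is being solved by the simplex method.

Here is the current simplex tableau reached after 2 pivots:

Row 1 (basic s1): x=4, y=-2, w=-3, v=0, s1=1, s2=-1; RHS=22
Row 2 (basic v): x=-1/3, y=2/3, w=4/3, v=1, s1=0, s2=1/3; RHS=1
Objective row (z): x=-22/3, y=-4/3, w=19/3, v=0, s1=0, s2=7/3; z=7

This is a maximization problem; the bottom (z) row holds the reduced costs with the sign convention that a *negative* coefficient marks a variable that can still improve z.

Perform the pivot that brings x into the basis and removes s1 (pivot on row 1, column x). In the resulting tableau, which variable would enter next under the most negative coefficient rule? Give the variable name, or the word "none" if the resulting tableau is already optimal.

Pivot element 4. New z-row = old z-row − (-22/3)·(row 1/4).
Updated z-row coefficients: x: 0, y: -5, w: 5/6, v: 0, s1: 11/6, s2: 1/2.
The most negative is -5 in column y, so y would enter next.

y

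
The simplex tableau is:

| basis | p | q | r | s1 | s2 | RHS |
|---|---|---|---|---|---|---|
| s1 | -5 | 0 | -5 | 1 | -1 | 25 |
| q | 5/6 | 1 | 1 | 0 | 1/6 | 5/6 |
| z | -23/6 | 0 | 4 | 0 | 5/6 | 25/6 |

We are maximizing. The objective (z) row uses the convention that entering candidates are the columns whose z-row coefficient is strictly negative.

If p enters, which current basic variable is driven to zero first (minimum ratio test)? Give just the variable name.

Ratios: row 1 (s1): entry -5 ≤ 0, skip; row 2 (q): (5/6)/(5/6) = 1.
Minimum ratio 1 is in the q row, so q leaves.

q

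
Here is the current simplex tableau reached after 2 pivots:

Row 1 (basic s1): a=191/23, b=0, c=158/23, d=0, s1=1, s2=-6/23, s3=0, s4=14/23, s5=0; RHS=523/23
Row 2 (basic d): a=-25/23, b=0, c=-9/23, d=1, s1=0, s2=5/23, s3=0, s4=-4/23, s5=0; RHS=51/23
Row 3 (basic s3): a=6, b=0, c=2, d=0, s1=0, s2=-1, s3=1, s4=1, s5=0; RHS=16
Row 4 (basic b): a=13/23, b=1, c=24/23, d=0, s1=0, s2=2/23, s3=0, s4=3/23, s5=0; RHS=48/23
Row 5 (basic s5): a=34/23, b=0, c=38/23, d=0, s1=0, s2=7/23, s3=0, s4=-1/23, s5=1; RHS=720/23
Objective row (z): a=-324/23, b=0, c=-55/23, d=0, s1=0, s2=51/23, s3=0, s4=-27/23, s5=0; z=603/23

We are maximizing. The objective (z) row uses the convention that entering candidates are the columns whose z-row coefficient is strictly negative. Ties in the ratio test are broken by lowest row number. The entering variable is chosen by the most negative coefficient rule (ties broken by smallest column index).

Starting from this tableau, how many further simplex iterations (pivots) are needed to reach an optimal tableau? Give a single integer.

2

pivot: a in, s3 out → z = 1467/23
pivot: s2 in, s1 out → z = 9897/155
No improving column remains; optimal.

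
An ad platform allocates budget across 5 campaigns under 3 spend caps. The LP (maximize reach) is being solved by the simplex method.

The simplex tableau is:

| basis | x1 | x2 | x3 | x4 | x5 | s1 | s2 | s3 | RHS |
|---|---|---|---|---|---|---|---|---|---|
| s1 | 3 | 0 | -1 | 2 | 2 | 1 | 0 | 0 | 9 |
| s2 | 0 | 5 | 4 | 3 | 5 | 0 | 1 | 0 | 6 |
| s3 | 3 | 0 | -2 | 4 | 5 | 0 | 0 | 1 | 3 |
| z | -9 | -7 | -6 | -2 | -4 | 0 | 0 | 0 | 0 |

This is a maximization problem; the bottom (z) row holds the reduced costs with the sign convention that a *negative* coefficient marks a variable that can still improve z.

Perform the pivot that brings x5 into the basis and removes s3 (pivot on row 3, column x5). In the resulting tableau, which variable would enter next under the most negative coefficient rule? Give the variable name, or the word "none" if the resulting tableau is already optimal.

x3

Pivot element 5. New z-row = old z-row − (-4)·(row 3/5).
Updated z-row coefficients: x1: -33/5, x2: -7, x3: -38/5, x4: 6/5, x5: 0, s1: 0, s2: 0, s3: 4/5.
The most negative is -38/5 in column x3, so x3 would enter next.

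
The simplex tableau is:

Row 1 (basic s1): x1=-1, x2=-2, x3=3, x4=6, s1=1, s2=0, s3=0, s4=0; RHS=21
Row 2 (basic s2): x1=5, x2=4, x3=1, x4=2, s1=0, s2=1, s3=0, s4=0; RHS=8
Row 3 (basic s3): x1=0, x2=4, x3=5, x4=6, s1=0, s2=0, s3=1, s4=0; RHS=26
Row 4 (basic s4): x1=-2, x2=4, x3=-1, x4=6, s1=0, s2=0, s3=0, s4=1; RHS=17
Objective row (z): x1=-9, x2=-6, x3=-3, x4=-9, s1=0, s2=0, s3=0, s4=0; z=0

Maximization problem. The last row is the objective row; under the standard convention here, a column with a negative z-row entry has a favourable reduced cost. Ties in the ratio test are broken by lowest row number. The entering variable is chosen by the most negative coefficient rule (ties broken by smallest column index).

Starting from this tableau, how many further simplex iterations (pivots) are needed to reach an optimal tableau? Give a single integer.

3

pivot: x1 in, s2 out → z = 72/5
pivot: x4 in, s4 out → z = 1035/34
pivot: x3 in, s1 out → z = 4101/128
No improving column remains; optimal.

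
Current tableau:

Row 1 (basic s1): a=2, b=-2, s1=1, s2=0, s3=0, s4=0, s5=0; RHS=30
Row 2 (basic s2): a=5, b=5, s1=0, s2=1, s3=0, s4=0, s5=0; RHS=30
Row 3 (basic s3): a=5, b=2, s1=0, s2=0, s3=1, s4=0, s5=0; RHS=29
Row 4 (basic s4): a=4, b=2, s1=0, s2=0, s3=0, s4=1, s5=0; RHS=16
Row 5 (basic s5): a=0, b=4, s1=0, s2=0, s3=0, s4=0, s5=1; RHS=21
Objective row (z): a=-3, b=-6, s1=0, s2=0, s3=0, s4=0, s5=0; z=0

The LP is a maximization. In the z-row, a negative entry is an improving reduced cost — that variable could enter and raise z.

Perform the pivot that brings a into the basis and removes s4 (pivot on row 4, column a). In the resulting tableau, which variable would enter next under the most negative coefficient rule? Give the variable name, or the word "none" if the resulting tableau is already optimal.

b

Pivot element 4. New z-row = old z-row − (-3)·(row 4/4).
Updated z-row coefficients: a: 0, b: -9/2, s1: 0, s2: 0, s3: 0, s4: 3/4, s5: 0.
The most negative is -9/2 in column b, so b would enter next.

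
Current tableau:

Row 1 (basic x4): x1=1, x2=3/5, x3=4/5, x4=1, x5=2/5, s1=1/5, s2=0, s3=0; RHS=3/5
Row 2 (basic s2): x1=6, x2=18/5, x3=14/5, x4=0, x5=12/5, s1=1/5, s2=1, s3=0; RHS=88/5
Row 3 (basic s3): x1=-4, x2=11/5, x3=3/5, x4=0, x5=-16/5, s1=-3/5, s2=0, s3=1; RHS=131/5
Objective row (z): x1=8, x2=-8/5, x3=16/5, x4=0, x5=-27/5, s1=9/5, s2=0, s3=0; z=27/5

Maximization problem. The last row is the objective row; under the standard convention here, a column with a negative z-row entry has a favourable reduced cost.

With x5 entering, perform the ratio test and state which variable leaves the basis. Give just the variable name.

Ratios: row 1 (x4): (3/5)/(2/5) = 3/2; row 2 (s2): (88/5)/(12/5) = 22/3; row 3 (s3): entry -16/5 ≤ 0, skip.
Minimum ratio 3/2 is in the x4 row, so x4 leaves.

x4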